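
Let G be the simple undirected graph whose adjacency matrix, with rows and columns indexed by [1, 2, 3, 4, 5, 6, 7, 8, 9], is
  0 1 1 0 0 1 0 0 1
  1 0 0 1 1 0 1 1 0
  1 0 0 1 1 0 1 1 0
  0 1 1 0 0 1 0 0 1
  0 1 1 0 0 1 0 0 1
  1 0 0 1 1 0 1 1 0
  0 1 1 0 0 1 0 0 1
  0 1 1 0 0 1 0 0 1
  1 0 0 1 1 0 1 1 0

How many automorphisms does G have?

2880

The vertices split by degree into {2, 3, 6, 9} (degree 5) and {1, 4, 5, 7, 8} (degree 4); every edge runs between the two parts, so G is the complete bipartite graph K_{4,5}. Automorphisms preserve the bipartition setwise (since the parts differ in size) and act as S_5 × S_4 within it; |Aut| = 2880.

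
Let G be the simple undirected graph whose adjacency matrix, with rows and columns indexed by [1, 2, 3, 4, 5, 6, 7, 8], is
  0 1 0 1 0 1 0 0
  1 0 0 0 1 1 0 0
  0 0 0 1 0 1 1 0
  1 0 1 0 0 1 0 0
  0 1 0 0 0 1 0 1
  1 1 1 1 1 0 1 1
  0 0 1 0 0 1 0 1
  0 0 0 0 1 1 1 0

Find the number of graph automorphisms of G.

14

Vertex 6 is the unique vertex of degree 7; the remaining 7 vertices each have degree 3 and induce a cycle, so G is the wheel on 8 vertices with hub 6. With the hub fixed, the remaining symmetry is that of the rim cycle C_7, giving the dihedral group D_7.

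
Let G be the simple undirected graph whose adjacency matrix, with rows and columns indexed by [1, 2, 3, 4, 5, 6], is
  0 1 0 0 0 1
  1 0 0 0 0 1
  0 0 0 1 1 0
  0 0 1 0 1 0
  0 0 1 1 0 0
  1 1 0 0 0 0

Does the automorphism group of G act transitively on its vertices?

Yes

G has two connected components, {3, 4, 5} and {1, 2, 6}; each is 2-regular, so G = C_3 ⊔ C_3. Aut of a disjoint union of two copies of C_3 is the wreath product D_3 ≀ Z_2, of order 2·6² = 72. This group acts transitively on the 6 vertices.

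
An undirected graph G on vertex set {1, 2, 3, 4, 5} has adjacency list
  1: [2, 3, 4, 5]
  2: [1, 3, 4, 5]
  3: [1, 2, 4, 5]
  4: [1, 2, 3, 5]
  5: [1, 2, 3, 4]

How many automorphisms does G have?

All 5 vertices are pairwise adjacent: G = K_5. Every bijection on the vertex set is an automorphism of K_5; hence Aut(K_5) ≅ S_5, order 120.

120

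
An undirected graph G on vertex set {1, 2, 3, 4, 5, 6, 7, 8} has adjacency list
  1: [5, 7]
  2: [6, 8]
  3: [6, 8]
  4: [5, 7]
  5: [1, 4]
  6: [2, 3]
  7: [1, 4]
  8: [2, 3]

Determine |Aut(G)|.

128

G has two connected components, {1, 4, 5, 7} and {2, 3, 6, 8}; each is 2-regular, so G = C_4 ⊔ C_4. Aut of a disjoint union of two copies of C_4 is the wreath product D_4 ≀ Z_2, of order 2·8² = 128.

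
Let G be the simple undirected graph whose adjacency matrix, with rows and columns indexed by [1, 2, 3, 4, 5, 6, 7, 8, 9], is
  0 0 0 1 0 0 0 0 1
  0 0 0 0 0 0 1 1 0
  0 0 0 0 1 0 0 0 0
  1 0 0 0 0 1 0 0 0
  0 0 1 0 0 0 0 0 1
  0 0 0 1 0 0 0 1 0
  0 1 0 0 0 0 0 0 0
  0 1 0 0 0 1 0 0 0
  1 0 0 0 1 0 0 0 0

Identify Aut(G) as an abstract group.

The degree sequence is [2, 2, 1, 2, 2, 2, 1, 2, 2]; the two degree-1 vertices 3 and 7 are the ends of a path, so G = P_9. The only nontrivial automorphism of a path is the end-to-end reflection, so Aut(G) ≅ Z_2.

Z_2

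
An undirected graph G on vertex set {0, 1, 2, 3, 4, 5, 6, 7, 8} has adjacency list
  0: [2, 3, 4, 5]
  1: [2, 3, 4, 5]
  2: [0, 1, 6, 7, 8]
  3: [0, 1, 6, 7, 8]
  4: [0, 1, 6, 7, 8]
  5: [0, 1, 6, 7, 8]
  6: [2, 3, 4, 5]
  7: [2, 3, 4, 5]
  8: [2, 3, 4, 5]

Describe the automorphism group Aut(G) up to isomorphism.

The vertices split by degree into {2, 3, 4, 5} (degree 5) and {0, 1, 6, 7, 8} (degree 4); every edge runs between the two parts, so G is the complete bipartite graph K_{4,5}. The parts have unequal sizes, so no automorphism swaps them; each part is permuted independently, giving S_5 × S_4 of order 5!·4! = 2880.

S_5 × S_4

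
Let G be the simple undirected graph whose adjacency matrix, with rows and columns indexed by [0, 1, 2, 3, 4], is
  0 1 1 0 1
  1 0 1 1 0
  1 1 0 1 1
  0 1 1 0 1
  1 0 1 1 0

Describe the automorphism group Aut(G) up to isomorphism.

Vertex 2 is the unique vertex of degree 4; the remaining 4 vertices each have degree 3 and induce a cycle, so G is the wheel on 5 vertices with hub 2. Every automorphism fixes the hub and acts on the rim 4-cycle, so Aut(G) ≅ Aut(C_4) = D_4 of order 8.

the dihedral group of order 8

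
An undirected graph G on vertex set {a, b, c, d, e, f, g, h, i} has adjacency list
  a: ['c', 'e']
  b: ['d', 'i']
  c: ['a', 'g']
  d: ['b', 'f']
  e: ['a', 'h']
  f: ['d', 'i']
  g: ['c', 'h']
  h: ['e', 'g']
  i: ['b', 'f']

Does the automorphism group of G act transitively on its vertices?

No

G has two connected components, {a, c, e, g, h} and {b, d, f, i}; each is 2-regular, so G = C_5 ⊔ C_4. The orbit of a under Aut(G) is {a, c, e, g, h}, which does not contain b, so G is not vertex-transitive.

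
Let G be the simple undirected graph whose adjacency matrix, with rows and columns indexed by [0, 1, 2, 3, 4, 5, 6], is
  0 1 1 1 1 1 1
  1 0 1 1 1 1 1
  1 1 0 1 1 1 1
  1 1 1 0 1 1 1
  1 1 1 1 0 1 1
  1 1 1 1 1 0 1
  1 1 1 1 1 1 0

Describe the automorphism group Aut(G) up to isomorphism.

Every vertex has degree 6, so G is the complete graph K_7. Any permutation of the 7 vertices preserves K_7, so Aut(K_7) = S_7 of order 7! = 5040.

S_7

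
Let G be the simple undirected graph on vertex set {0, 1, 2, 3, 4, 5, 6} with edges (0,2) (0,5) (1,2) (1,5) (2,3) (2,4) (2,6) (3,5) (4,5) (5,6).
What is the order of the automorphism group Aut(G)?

240

The vertices split by degree into {2, 5} (degree 5) and {0, 1, 3, 4, 6} (degree 2); every edge runs between the two parts, so G is the complete bipartite graph K_{2,5}. Automorphisms preserve the bipartition setwise (since the parts differ in size) and act as S_5 × S_2 within it; |Aut| = 240.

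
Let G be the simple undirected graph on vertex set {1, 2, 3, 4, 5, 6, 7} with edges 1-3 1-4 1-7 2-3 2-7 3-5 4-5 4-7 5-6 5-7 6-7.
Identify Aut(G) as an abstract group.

{e}

Degrees alone do not determine every vertex (e.g. 1 and 3 both have degree 3), but their neighbour-degree multisets differ: N(1) has degrees [3, 3, 5] while N(3) has degrees [2, 3, 4]. Repeating this refinement separates all vertices, so the only automorphism is the identity.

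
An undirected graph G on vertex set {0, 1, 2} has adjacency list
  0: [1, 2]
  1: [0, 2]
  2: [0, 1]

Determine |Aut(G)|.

6

All 3 vertices are pairwise adjacent: G = K_3. Any permutation of the 3 vertices preserves K_3, so Aut(K_3) = S_3 of order 3! = 6.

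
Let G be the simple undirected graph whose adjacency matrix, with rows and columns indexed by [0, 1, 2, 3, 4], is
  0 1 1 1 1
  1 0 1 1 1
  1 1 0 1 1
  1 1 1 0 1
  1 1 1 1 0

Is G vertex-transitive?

Every vertex has degree 4, so G is the complete graph K_5. Every bijection on the vertex set is an automorphism of K_5; hence Aut(K_5) ≅ S_5, order 120. This group acts transitively on the 5 vertices.

Yes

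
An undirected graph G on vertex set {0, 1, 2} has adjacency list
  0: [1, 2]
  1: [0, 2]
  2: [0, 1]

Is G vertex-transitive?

Every vertex has degree 2, so G is the complete graph K_3. Any permutation of the 3 vertices preserves K_3, so Aut(K_3) = S_3 of order 3! = 6. This group acts transitively on the 3 vertices.

Yes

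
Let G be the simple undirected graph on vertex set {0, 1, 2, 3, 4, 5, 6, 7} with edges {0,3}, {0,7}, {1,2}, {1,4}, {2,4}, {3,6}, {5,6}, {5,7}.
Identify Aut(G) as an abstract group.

G has two connected components, {0, 3, 5, 6, 7} and {1, 2, 4}; each is 2-regular, so G = C_5 ⊔ C_3. The components are non-isomorphic (different sizes), so Aut(G) = Aut(C_3) × Aut(C_5) = D_3 × D_5 of order 6·10 = 60.

D_3 × D_5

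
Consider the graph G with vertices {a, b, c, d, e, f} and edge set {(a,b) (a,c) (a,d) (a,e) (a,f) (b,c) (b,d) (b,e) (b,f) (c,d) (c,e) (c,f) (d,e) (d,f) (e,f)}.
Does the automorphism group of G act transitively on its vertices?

Every vertex has degree 5, so G is the complete graph K_6. Every bijection on the vertex set is an automorphism of K_6; hence Aut(K_6) ≅ S_6, order 720. This group acts transitively on the 6 vertices.

Yes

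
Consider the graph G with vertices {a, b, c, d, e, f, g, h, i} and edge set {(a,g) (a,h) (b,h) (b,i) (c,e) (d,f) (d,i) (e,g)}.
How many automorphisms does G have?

2

The degree sequence is [2, 2, 1, 2, 2, 1, 2, 2, 2]; the two degree-1 vertices c and f are the ends of a path, so G = P_9. A path has exactly one nontrivial symmetry — reversal — giving Aut(G) of order 2.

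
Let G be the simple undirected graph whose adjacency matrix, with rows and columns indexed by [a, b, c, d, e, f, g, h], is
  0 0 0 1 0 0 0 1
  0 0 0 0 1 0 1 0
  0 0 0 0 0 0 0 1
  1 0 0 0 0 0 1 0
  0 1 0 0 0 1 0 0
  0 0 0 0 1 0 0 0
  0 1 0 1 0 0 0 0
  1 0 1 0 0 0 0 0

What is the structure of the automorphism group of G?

the cyclic group of order 2

The degree sequence is [2, 2, 1, 2, 2, 1, 2, 2]; the two degree-1 vertices c and f are the ends of a path, so G = P_8. The only nontrivial automorphism of a path is the end-to-end reflection, so Aut(G) ≅ Z_2.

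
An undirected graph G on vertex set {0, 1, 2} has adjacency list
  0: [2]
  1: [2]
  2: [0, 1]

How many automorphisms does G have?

2

The degree sequence is [1, 1, 2]; the two degree-1 vertices 0 and 1 are the ends of a path, so G = P_3. A path has exactly one nontrivial symmetry — reversal — giving Aut(G) of order 2.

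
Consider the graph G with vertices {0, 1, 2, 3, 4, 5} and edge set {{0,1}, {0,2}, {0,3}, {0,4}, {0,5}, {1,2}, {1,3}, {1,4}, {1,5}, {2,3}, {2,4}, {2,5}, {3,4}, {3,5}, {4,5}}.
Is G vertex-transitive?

Every vertex has degree 5, so G is the complete graph K_6. Every bijection on the vertex set is an automorphism of K_6; hence Aut(K_6) ≅ S_6, order 720. Under this action every vertex can be carried to every other, so G is vertex-transitive.

Yes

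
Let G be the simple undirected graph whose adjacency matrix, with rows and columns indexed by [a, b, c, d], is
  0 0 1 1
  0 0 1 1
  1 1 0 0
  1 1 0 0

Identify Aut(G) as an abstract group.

the hyperoctahedral group B_2

G is 2-regular and bipartite on 2^2 = 4 vertices with girth 4; it is the hypercube graph Q_2. Aut(Q_2) consists of the signed permutations of the 2 coordinate axes: 2! permutations times 2^2 sign flips, so |Aut| = 2^2·2! = 8.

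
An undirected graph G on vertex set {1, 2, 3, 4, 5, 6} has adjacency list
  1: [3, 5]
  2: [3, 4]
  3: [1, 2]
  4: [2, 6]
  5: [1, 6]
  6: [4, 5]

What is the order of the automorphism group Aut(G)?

Every vertex has degree 2 and the graph is connected, so G is the 6-cycle C_6. The automorphisms of the 6-cycle are exactly the symmetries of a regular 6-gon: the dihedral group D_6, |D_6| = 12.

12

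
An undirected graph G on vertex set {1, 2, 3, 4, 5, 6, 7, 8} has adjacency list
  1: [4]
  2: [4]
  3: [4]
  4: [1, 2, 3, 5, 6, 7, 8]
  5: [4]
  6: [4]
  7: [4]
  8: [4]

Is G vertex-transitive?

No

Vertex 4 is the only vertex of degree 7, so every automorphism fixes it; G is not vertex-transitive.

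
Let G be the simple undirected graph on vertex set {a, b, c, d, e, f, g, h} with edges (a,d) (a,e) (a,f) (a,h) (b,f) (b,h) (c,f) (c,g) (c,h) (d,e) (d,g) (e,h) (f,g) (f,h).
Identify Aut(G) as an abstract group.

The degree sequence is [4, 2, 3, 3, 3, 5, 3, 5]. Checking the degree-preserving permutations of the vertex set shows that none except the identity preserves every edge, so Aut(G) is trivial.

the trivial group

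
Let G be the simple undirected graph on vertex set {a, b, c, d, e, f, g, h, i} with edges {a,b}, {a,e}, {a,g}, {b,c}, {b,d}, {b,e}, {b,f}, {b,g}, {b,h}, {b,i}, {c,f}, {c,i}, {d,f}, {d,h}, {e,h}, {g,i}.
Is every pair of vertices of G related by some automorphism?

No

Vertex b is the only vertex of degree 8, so every automorphism fixes it; G is not vertex-transitive.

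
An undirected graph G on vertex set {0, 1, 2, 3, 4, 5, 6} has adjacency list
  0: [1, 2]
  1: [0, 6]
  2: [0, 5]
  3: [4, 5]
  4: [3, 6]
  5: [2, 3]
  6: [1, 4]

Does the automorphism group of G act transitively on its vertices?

Yes

Every vertex has degree 2 and the graph is connected, so G is the 7-cycle C_7. C_7 has 7 rotations and 7 reflections, so Aut(C_7) ≅ D_7 of order 14. Under this action every vertex can be carried to every other, so G is vertex-transitive.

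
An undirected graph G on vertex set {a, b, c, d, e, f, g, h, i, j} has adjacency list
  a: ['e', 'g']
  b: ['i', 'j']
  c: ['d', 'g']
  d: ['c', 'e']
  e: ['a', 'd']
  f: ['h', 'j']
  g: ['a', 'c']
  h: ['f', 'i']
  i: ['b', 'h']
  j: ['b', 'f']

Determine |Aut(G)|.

200

G has two connected components, {b, f, h, i, j} and {a, c, d, e, g}; each is 2-regular, so G = C_5 ⊔ C_5. Aut of a disjoint union of two copies of C_5 is the wreath product D_5 ≀ Z_2, of order 2·10² = 200.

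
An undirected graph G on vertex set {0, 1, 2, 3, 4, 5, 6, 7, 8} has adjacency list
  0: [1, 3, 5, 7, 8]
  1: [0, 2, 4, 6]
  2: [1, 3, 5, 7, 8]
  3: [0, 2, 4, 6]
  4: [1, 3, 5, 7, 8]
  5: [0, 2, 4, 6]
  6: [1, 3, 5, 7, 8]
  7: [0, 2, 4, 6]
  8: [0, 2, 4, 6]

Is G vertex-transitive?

Automorphisms preserve degree, but G has vertices of degree 4 and vertices of degree 5; no automorphism maps one to the other, so G is not vertex-transitive.

No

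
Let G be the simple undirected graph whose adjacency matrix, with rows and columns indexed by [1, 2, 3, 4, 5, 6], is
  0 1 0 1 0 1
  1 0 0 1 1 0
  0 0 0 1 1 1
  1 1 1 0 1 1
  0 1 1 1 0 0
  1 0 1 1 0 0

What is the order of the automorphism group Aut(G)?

Vertex 4 is the unique vertex of degree 5; the remaining 5 vertices each have degree 3 and induce a cycle, so G is the wheel on 6 vertices with hub 4. Every automorphism fixes the hub and acts on the rim 5-cycle, so Aut(G) ≅ Aut(C_5) = D_5 of order 10.

10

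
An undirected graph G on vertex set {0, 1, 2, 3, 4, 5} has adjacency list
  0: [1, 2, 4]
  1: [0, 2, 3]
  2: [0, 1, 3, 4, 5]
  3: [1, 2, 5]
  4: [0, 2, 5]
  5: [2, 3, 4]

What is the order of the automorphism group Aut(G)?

Vertex 2 is the unique vertex of degree 5; the remaining 5 vertices each have degree 3 and induce a cycle, so G is the wheel on 6 vertices with hub 2. With the hub fixed, the remaining symmetry is that of the rim cycle C_5, giving the dihedral group D_5.

10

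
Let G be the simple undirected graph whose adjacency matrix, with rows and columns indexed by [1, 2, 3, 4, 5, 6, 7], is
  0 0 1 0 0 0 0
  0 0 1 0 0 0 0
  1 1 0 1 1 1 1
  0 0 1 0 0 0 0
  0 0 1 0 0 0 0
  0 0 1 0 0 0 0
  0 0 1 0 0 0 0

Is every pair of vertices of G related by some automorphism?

No

Vertex 3 is the only vertex of degree 6, so every automorphism fixes it; G is not vertex-transitive.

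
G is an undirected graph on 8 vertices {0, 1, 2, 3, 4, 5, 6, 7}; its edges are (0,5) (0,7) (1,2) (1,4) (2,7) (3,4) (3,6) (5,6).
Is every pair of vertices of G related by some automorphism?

Yes

Every vertex has degree 2 and the graph is connected, so G is the 8-cycle C_8. The automorphisms of the 8-cycle are exactly the symmetries of a regular 8-gon: the dihedral group D_8, |D_8| = 16. Under this action every vertex can be carried to every other, so G is vertex-transitive.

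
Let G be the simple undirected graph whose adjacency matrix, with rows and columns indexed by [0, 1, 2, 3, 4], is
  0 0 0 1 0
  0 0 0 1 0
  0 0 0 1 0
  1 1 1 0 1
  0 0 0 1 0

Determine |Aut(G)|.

24

Vertex 3 has degree 4 and every other vertex has degree 1, so G is the star K_{1,4} with centre 3. The 4 leaves are pairwise interchangeable while the centre is fixed, giving Aut(G) = S_4.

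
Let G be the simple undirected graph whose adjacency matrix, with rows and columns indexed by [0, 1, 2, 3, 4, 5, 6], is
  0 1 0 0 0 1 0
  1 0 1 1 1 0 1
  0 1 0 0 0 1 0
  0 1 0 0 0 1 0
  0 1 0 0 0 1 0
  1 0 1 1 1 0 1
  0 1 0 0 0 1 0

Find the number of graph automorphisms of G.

240

The vertices split by degree into {1, 5} (degree 5) and {0, 2, 3, 4, 6} (degree 2); every edge runs between the two parts, so G is the complete bipartite graph K_{2,5}. The parts have unequal sizes, so no automorphism swaps them; each part is permuted independently, giving S_5 × S_2 of order 5!·2! = 240.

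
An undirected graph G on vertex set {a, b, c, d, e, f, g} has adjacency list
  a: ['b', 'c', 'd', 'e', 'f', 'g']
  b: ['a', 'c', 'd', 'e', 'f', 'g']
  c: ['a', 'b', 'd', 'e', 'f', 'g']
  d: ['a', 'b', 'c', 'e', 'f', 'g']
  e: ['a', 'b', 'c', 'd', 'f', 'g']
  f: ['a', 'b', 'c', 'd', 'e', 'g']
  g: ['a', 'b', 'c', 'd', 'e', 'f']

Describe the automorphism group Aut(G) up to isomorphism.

the symmetric group on 7 letters

Every vertex has degree 6, so G is the complete graph K_7. Every bijection on the vertex set is an automorphism of K_7; hence Aut(K_7) ≅ S_7, order 5040.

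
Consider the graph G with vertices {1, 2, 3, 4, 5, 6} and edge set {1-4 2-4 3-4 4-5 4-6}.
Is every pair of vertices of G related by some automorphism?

Vertex 4 is the only vertex of degree 5, so every automorphism fixes it; G is not vertex-transitive.

No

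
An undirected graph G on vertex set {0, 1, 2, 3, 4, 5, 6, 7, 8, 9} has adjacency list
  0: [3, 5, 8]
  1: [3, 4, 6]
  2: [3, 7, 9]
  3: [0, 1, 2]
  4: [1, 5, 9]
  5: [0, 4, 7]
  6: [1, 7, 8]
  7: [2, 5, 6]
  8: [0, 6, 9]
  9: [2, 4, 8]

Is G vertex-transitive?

G is 3-regular on 10 vertices with no triangles and no 4-cycles (girth 5): this is the Petersen graph. Viewing the Petersen graph as the Kneser graph K(5,2) — vertices are 2-subsets of {1,…,5}, edges join disjoint pairs — its automorphisms are exactly the permutations of the 5-element set, so Aut ≅ S_5 of order 120. Under this action every vertex can be carried to every other, so G is vertex-transitive.

Yes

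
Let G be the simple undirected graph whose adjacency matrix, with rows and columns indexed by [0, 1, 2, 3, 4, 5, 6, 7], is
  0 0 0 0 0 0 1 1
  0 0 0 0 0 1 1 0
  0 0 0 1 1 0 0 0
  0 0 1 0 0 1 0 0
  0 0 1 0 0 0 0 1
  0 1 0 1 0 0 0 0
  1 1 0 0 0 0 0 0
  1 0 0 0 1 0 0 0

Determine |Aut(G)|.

G is 2-regular and connected on 8 vertices, i.e. the cycle C_8. C_8 has 8 rotations and 8 reflections, so Aut(C_8) ≅ D_8 of order 16.

16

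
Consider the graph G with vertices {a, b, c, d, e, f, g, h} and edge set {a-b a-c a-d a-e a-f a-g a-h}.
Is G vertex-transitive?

No

Vertex a is the only vertex of degree 7, so every automorphism fixes it; G is not vertex-transitive.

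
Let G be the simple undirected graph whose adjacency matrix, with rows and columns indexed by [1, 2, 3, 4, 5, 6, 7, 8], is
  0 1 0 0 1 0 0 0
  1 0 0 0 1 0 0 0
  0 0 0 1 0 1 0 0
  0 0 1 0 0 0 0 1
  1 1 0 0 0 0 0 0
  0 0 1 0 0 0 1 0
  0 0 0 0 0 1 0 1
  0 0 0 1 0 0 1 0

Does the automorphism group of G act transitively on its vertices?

No

G has two connected components, {3, 4, 6, 7, 8} and {1, 2, 5}; each is 2-regular, so G = C_5 ⊔ C_3. The orbit of 1 under Aut(G) is {1, 2, 5}, which does not contain 3, so G is not vertex-transitive.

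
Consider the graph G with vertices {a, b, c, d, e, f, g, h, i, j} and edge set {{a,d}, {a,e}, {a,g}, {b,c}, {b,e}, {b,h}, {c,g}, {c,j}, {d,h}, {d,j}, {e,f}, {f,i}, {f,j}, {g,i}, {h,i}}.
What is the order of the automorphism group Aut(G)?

G is 3-regular on 10 vertices with no triangles and no 4-cycles (girth 5): this is the Petersen graph. It is a classical fact that the Petersen graph has automorphism group S_5 (order 120), arising from its description as the Kneser graph K(5,2).

120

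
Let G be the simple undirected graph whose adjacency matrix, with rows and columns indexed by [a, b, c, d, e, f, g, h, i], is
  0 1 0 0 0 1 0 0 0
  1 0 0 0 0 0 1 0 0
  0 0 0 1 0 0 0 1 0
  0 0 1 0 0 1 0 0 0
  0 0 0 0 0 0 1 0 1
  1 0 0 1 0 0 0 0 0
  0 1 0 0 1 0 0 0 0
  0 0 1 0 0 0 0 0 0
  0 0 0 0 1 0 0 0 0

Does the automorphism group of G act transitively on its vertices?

Automorphisms preserve degree, but G has vertices of degree 1 and vertices of degree 2; no automorphism maps one to the other, so G is not vertex-transitive.

No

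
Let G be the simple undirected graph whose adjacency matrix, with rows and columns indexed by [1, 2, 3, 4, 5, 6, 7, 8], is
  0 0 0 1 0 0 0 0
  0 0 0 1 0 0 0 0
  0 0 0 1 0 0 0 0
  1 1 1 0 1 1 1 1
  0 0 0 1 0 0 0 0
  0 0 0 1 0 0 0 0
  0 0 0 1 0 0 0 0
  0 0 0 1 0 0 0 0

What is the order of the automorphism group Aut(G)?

5040

Vertex 4 has degree 7 and every other vertex has degree 1, so G is the star K_{1,7} with centre 4. The 7 leaves are pairwise interchangeable while the centre is fixed, giving Aut(G) = S_7.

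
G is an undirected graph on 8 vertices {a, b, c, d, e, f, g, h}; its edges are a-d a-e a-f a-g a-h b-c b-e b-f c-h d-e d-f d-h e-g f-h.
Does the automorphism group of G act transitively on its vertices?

No

Vertex a is the only vertex of degree 5, so every automorphism fixes it; G is not vertex-transitive.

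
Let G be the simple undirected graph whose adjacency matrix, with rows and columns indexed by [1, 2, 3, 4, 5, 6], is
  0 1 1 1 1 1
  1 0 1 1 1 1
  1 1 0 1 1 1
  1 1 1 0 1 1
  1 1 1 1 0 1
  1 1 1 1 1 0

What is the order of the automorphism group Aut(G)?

720

All 6 vertices are pairwise adjacent: G = K_6. Any permutation of the 6 vertices preserves K_6, so Aut(K_6) = S_6 of order 6! = 720.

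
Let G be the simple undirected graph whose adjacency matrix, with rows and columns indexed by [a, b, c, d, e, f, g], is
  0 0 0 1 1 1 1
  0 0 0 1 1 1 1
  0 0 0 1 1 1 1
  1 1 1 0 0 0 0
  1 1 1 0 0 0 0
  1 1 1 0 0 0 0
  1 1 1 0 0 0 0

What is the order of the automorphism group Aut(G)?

144

The vertices split by degree into {a, b, c} (degree 4) and {d, e, f, g} (degree 3); every edge runs between the two parts, so G is the complete bipartite graph K_{3,4}. The parts have unequal sizes, so no automorphism swaps them; each part is permuted independently, giving S_3 × S_4 of order 3!·4! = 144.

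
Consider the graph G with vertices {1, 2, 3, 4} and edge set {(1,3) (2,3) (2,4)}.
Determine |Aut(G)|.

The degree sequence is [1, 2, 2, 1]; the two degree-1 vertices 1 and 4 are the ends of a path, so G = P_4. The only nontrivial automorphism of a path is the end-to-end reflection, so Aut(G) ≅ Z_2.

2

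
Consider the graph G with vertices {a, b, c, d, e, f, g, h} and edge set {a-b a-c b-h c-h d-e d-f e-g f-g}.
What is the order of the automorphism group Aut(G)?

G has two connected components, {a, b, c, h} and {d, e, f, g}; each is 2-regular, so G = C_4 ⊔ C_4. With two isomorphic components, Aut(G) = Aut(C_4) ≀ S_2 = (D_4 × D_4) ⋊ Z_2: permute each cycle by D_4, then optionally swap the two cycles. Order 2·(2·4)² = 128.

128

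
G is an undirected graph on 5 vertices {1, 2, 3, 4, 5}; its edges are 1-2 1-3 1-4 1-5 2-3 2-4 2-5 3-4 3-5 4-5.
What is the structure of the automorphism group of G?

S_5

Every vertex has degree 4, so G is the complete graph K_5. Any permutation of the 5 vertices preserves K_5, so Aut(K_5) = S_5 of order 5! = 120.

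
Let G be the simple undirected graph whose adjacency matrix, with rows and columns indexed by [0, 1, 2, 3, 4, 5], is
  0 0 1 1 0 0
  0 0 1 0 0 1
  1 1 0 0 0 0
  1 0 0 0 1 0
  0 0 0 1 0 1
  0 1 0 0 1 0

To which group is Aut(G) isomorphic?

the dihedral group of order 12

G is 2-regular and connected on 6 vertices, i.e. the cycle C_6. The automorphisms of the 6-cycle are exactly the symmetries of a regular 6-gon: the dihedral group D_6, |D_6| = 12.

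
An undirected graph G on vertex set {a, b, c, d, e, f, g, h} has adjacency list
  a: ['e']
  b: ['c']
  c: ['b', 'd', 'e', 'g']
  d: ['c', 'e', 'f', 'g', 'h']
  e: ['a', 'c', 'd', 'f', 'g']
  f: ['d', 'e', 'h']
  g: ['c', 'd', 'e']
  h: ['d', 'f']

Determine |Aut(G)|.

1

Degrees alone do not determine every vertex (e.g. a and b both have degree 1), but their neighbour-degree multisets differ: N(a) has degrees [5] while N(b) has degrees [4]. Repeating this refinement separates all vertices, so the only automorphism is the identity.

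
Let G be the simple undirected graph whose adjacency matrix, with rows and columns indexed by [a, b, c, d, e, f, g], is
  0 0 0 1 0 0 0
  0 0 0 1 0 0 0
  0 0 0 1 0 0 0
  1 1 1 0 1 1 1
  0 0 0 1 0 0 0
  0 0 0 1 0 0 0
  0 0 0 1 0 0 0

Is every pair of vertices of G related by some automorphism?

No

Vertex d is the only vertex of degree 6, so every automorphism fixes it; G is not vertex-transitive.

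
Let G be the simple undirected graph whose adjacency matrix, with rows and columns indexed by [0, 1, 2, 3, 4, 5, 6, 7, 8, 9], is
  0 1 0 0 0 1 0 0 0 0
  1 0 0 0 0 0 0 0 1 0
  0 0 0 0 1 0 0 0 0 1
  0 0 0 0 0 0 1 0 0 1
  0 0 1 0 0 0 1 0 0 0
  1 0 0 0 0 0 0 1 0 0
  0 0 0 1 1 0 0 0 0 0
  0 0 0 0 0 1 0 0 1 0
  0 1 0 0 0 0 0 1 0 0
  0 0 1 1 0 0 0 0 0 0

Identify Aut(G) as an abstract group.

G has two connected components, {0, 1, 5, 7, 8} and {2, 3, 4, 6, 9}; each is 2-regular, so G = C_5 ⊔ C_5. With two isomorphic components, Aut(G) = Aut(C_5) ≀ S_2 = (D_5 × D_5) ⋊ Z_2: permute each cycle by D_5, then optionally swap the two cycles. Order 2·(2·5)² = 200.

(D_5 × D_5) ⋊ Z_2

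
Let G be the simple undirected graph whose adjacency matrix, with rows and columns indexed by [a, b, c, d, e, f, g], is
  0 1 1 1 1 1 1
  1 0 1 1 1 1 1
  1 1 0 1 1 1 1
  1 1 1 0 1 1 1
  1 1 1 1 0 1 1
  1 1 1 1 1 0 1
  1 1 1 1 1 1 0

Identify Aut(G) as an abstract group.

All 7 vertices are pairwise adjacent: G = K_7. Every bijection on the vertex set is an automorphism of K_7; hence Aut(K_7) ≅ S_7, order 5040.

S_7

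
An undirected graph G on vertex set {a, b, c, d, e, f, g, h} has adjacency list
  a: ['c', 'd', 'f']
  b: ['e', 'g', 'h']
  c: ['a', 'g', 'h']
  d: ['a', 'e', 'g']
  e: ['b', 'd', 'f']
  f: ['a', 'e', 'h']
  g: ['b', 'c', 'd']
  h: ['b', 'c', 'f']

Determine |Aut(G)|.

G is 3-regular and bipartite on 2^3 = 8 vertices with girth 4; it is the hypercube graph Q_3. Aut(Q_3) consists of the signed permutations of the 3 coordinate axes: 3! permutations times 2^3 sign flips, so |Aut| = 2^3·3! = 48.

48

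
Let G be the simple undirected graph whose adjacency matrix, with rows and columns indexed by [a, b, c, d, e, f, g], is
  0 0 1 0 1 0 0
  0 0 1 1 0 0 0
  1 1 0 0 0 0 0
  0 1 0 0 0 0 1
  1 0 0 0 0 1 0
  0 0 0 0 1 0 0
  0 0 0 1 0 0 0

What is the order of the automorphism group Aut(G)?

The degree sequence is [2, 2, 2, 2, 2, 1, 1]; the two degree-1 vertices f and g are the ends of a path, so G = P_7. A path has exactly one nontrivial symmetry — reversal — giving Aut(G) of order 2.

2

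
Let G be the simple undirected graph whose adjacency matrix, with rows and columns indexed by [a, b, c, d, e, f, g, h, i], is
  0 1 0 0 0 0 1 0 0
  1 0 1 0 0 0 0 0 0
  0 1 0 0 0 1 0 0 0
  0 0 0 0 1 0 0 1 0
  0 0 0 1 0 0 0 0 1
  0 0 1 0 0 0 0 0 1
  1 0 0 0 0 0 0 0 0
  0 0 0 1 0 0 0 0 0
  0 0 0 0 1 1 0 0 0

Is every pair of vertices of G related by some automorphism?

Automorphisms preserve degree, but G has vertices of degree 1 and vertices of degree 2; no automorphism maps one to the other, so G is not vertex-transitive.

No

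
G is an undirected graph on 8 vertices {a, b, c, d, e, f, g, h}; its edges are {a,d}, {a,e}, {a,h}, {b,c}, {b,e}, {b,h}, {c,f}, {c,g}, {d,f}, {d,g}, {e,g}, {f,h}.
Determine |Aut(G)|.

48

G is 3-regular and bipartite on 2^3 = 8 vertices with girth 4; it is the hypercube graph Q_3. The symmetry group of the 3-cube is the hyperoctahedral group B_3 = Z_2 ≀ S_3, of order 2^3·3! = 48.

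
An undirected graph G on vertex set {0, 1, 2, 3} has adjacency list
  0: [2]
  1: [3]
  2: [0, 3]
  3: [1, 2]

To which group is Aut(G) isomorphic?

Z_2

The degree sequence is [1, 1, 2, 2]; the two degree-1 vertices 0 and 1 are the ends of a path, so G = P_4. A path has exactly one nontrivial symmetry — reversal — giving Aut(G) of order 2.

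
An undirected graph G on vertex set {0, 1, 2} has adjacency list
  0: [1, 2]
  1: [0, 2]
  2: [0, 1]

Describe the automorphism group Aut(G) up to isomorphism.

All 3 vertices are pairwise adjacent: G = K_3. Every bijection on the vertex set is an automorphism of K_3; hence Aut(K_3) ≅ S_3, order 6.

the symmetric group on 3 letters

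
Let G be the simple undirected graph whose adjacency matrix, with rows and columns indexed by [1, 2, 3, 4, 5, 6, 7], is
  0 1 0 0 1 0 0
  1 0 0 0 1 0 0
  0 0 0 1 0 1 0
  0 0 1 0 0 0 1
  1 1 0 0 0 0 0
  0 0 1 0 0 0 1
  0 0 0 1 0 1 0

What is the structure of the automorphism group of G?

D_4 × D_3

G has two connected components, {3, 4, 6, 7} and {1, 2, 5}; each is 2-regular, so G = C_4 ⊔ C_3. The components are non-isomorphic (different sizes), so Aut(G) = Aut(C_4) × Aut(C_3) = D_4 × D_3 of order 8·6 = 48.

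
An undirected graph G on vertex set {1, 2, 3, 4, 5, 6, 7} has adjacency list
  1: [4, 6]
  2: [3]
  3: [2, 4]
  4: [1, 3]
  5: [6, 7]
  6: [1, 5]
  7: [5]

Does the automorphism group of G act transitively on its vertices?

No

Automorphisms preserve degree, but G has vertices of degree 1 and vertices of degree 2; no automorphism maps one to the other, so G is not vertex-transitive.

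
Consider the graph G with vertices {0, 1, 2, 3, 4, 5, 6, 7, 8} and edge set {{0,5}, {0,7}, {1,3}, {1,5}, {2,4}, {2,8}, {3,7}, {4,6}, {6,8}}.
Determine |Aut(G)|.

G has two connected components, {0, 1, 3, 5, 7} and {2, 4, 6, 8}; each is 2-regular, so G = C_5 ⊔ C_4. No automorphism exchanges components of different sizes, hence Aut(G) is the direct product D_4 × D_5, order 80.

80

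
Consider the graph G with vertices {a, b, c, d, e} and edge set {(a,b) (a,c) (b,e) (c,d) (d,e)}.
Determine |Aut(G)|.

10

Every vertex has degree 2 and the graph is connected, so G is the 5-cycle C_5. The automorphisms of the 5-cycle are exactly the symmetries of a regular 5-gon: the dihedral group D_5, |D_5| = 10.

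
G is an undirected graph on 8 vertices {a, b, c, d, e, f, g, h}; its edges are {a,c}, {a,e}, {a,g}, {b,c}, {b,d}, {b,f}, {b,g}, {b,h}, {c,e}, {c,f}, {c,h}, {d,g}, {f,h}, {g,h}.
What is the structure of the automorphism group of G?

1

Degrees alone do not determine every vertex (e.g. a and f both have degree 3), but their neighbour-degree multisets differ: N(a) has degrees [2, 4, 5] while N(f) has degrees [4, 5, 5]. Repeating this refinement separates all vertices, so the only automorphism is the identity.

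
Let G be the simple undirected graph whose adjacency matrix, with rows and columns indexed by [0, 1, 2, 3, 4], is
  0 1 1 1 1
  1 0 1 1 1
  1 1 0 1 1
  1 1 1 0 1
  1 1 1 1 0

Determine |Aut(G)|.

120

All 5 vertices are pairwise adjacent: G = K_5. Any permutation of the 5 vertices preserves K_5, so Aut(K_5) = S_5 of order 5! = 120.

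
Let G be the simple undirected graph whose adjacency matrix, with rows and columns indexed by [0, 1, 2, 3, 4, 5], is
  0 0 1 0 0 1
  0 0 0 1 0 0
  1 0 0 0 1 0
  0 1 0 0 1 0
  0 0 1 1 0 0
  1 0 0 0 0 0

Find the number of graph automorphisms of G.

The degree sequence is [2, 1, 2, 2, 2, 1]; the two degree-1 vertices 1 and 5 are the ends of a path, so G = P_6. A path has exactly one nontrivial symmetry — reversal — giving Aut(G) of order 2.

2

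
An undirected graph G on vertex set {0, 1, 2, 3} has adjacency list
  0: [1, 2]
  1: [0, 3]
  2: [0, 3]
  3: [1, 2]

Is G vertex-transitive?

G is 2-regular and bipartite on 2^2 = 4 vertices with girth 4; it is the hypercube graph Q_2. Aut(Q_2) consists of the signed permutations of the 2 coordinate axes: 2! permutations times 2^2 sign flips, so |Aut| = 2^2·2! = 8. Under this action every vertex can be carried to every other, so G is vertex-transitive.

Yes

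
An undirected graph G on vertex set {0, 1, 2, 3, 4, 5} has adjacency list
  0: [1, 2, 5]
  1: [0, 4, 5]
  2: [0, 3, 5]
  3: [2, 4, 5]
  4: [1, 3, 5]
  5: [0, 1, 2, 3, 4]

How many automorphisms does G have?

Vertex 5 is the unique vertex of degree 5; the remaining 5 vertices each have degree 3 and induce a cycle, so G is the wheel on 6 vertices with hub 5. Every automorphism fixes the hub and acts on the rim 5-cycle, so Aut(G) ≅ Aut(C_5) = D_5 of order 10.

10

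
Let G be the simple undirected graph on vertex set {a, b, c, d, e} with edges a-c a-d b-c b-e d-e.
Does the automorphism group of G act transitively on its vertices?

Every vertex has degree 2 and the graph is connected, so G is the 5-cycle C_5. The automorphisms of the 5-cycle are exactly the symmetries of a regular 5-gon: the dihedral group D_5, |D_5| = 10. Under this action every vertex can be carried to every other, so G is vertex-transitive.

Yes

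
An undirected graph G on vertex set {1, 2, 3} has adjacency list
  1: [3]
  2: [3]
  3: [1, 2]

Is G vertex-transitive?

Vertex 3 is the only vertex of degree 2, so every automorphism fixes it; G is not vertex-transitive.

No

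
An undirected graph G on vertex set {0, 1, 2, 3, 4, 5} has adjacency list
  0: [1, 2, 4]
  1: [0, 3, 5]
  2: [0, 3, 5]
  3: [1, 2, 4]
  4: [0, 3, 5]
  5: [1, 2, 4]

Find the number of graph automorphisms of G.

72

G is 3-regular and bipartite with parts {1, 2, 4} and {0, 3, 5} (each part is independent and every cross-pair is an edge), so G = K_{3,3}. Aut(K_{3,3}) is the wreath product S_3 ≀ Z_2: permute within each part, then optionally swap the parts; |Aut| = 2·(3!)² = 72.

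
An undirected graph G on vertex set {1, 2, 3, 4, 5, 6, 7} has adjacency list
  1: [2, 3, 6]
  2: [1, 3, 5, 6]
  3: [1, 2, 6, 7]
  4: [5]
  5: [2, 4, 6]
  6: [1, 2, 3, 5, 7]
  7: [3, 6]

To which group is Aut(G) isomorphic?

{e}

Degrees alone do not determine every vertex (e.g. 1 and 5 both have degree 3), but their neighbour-degree multisets differ: N(1) has degrees [4, 4, 5] while N(5) has degrees [1, 4, 5]. Repeating this refinement separates all vertices, so the only automorphism is the identity.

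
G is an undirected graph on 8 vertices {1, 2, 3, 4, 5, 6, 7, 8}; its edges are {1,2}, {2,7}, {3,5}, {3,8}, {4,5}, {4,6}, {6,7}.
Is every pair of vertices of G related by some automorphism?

Automorphisms preserve degree, but G has vertices of degree 1 and vertices of degree 2; no automorphism maps one to the other, so G is not vertex-transitive.

No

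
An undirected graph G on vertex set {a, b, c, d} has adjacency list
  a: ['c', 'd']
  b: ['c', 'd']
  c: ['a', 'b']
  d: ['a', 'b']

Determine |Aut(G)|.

G is 2-regular and bipartite on 2^2 = 4 vertices with girth 4; it is the hypercube graph Q_2. The symmetry group of the 2-cube is the hyperoctahedral group B_2 = Z_2 ≀ S_2, of order 2^2·2! = 8.

8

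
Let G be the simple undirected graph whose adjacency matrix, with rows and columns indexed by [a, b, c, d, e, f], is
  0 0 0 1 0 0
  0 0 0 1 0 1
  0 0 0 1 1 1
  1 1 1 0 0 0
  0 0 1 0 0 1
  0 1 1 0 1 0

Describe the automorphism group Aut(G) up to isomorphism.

the trivial group

The degree sequence is [1, 2, 3, 3, 2, 3]. Checking the degree-preserving permutations of the vertex set shows that none except the identity preserves every edge, so Aut(G) is trivial.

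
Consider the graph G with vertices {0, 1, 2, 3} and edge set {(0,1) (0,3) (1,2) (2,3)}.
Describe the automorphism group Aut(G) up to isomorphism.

G is 2-regular and bipartite on 2^2 = 4 vertices with girth 4; it is the hypercube graph Q_2. Aut(Q_2) consists of the signed permutations of the 2 coordinate axes: 2! permutations times 2^2 sign flips, so |Aut| = 2^2·2! = 8.

Z_2^2 ⋊ S_2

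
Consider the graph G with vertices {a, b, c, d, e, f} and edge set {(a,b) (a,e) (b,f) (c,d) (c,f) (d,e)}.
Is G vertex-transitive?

Yes

Every vertex has degree 2 and the graph is connected, so G is the 6-cycle C_6. The automorphisms of the 6-cycle are exactly the symmetries of a regular 6-gon: the dihedral group D_6, |D_6| = 12. Under this action every vertex can be carried to every other, so G is vertex-transitive.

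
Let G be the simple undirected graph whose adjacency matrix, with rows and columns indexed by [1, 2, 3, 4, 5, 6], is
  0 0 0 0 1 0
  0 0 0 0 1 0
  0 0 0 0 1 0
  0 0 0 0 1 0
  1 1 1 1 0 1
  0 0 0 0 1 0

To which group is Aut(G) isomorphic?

Vertex 5 has degree 5 and every other vertex has degree 1, so G is the star K_{1,5} with centre 5. The 5 leaves are pairwise interchangeable while the centre is fixed, giving Aut(G) = S_5.

the symmetric group on 5 letters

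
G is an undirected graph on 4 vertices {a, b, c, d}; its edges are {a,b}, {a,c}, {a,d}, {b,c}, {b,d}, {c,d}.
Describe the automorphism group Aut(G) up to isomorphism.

S_4

Every vertex has degree 3, so G is the complete graph K_4. Any permutation of the 4 vertices preserves K_4, so Aut(K_4) = S_4 of order 4! = 24.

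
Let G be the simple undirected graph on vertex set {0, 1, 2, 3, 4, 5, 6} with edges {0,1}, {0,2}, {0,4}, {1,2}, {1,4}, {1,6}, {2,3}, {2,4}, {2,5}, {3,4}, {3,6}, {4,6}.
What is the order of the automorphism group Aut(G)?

1

Degrees alone do not determine every vertex (e.g. 0 and 3 both have degree 3), but their neighbour-degree multisets differ: N(0) has degrees [4, 5, 5] while N(3) has degrees [3, 5, 5]. Repeating this refinement separates all vertices, so the only automorphism is the identity.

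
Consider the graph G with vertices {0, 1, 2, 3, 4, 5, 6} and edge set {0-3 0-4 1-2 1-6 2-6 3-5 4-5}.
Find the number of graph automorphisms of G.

G has two connected components, {0, 3, 4, 5} and {1, 2, 6}; each is 2-regular, so G = C_4 ⊔ C_3. No automorphism exchanges components of different sizes, hence Aut(G) is the direct product D_4 × D_3, order 48.

48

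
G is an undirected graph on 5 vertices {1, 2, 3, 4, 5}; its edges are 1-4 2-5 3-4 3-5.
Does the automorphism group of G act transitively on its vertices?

No

Automorphisms preserve degree, but G has vertices of degree 1 and vertices of degree 2; no automorphism maps one to the other, so G is not vertex-transitive.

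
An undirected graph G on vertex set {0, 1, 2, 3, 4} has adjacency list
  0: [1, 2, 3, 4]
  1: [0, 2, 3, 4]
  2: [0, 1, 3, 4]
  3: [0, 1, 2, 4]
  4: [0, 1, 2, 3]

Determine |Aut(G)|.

120

Every vertex has degree 4, so G is the complete graph K_5. Every bijection on the vertex set is an automorphism of K_5; hence Aut(K_5) ≅ S_5, order 120.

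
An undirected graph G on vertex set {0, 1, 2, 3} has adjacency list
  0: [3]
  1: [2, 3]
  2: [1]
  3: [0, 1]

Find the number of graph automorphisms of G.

The degree sequence is [1, 2, 1, 2]; the two degree-1 vertices 0 and 2 are the ends of a path, so G = P_4. The only nontrivial automorphism of a path is the end-to-end reflection, so Aut(G) ≅ Z_2.

2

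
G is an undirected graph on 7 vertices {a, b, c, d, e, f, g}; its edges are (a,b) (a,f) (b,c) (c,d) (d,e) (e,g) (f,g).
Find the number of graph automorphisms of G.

G is 2-regular and connected on 7 vertices, i.e. the cycle C_7. The automorphisms of the 7-cycle are exactly the symmetries of a regular 7-gon: the dihedral group D_7, |D_7| = 14.

14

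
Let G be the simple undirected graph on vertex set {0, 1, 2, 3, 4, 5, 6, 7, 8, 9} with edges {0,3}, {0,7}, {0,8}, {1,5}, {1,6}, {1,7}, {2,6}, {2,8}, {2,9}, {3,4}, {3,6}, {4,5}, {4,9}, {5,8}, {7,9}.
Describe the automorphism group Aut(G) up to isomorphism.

S_5

G is 3-regular on 10 vertices with no triangles and no 4-cycles (girth 5): this is the Petersen graph. It is a classical fact that the Petersen graph has automorphism group S_5 (order 120), arising from its description as the Kneser graph K(5,2).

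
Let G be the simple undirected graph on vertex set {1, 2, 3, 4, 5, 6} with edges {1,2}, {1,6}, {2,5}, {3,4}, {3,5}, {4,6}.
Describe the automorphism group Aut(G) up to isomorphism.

the dihedral group of order 12

G is 2-regular and connected on 6 vertices, i.e. the cycle C_6. The automorphisms of the 6-cycle are exactly the symmetries of a regular 6-gon: the dihedral group D_6, |D_6| = 12.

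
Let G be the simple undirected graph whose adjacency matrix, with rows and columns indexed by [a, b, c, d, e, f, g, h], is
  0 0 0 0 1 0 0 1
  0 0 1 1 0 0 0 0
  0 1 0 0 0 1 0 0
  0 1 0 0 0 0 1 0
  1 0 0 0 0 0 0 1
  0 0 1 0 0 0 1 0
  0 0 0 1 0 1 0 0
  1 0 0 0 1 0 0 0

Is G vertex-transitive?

No

G has two connected components, {b, c, d, f, g} and {a, e, h}; each is 2-regular, so G = C_5 ⊔ C_3. The orbit of a under Aut(G) is {a, e, h}, which does not contain b, so G is not vertex-transitive.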